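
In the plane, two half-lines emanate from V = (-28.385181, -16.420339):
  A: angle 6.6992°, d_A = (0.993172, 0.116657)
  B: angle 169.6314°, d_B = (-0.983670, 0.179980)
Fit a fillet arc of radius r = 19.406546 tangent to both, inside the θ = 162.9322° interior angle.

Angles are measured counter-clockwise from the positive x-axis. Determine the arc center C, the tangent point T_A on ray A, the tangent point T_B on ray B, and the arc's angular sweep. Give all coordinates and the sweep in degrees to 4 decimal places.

center=(-27.7569,3.1934) T_A=(-25.4930,-16.0806) T_B=(-31.2497,-15.8962) sweep=17.0678

bisector direction at 88.1653° = (0.032016,0.999487)
center distance |VC| = r/sin(θ/2) = 19.406546/sin(81.4661°) = 19.623816
C = V + |VC|·bis = (-27.7569,3.1934)
T_A = V + ((C−V)·d_A)·d_A = V + 2.9121·d_A = (-25.4930,-16.0806)
T_B = V + ((C−V)·d_B)·d_B = V + 2.9121·d_B = (-31.2497,-15.8962)
sweep = 180° − θ = 17.0678°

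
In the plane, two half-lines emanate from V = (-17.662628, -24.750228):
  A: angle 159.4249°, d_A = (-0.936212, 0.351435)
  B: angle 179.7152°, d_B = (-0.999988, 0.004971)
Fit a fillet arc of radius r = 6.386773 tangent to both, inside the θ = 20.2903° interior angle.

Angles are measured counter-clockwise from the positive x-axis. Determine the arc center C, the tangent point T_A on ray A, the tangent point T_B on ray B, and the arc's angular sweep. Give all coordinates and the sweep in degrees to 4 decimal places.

bisector direction at 169.5701° = (-0.983477,0.181033)
center distance |VC| = r/sin(θ/2) = 6.386773/sin(10.1451°) = 36.259130
C = V + |VC|·bis = (-53.3226,-18.1861)
T_A = V + ((C−V)·d_A)·d_A = V + 35.6922·d_A = (-51.0781,-12.2067)
T_B = V + ((C−V)·d_B)·d_B = V + 35.6922·d_B = (-53.3544,-24.5728)
sweep = 180° − θ = 159.7097°

center=(-53.3226,-18.1861) T_A=(-51.0781,-12.2067) T_B=(-53.3544,-24.5728) sweep=159.7097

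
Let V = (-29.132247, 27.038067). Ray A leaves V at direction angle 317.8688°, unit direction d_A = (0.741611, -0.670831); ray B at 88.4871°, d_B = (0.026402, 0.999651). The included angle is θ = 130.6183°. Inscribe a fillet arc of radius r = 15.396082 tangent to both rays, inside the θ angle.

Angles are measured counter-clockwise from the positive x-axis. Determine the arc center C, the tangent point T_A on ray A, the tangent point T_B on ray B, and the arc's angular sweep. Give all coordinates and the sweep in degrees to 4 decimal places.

bisector direction at 23.1780° = (0.919287,0.393588)
center distance |VC| = r/sin(θ/2) = 15.396082/sin(65.3092°) = 16.945309
C = V + |VC|·bis = (-13.5546,33.7075)
T_A = V + ((C−V)·d_A)·d_A = V + 7.0784·d_A = (-23.8828,22.2896)
T_B = V + ((C−V)·d_B)·d_B = V + 7.0784·d_B = (-28.9454,34.1140)
sweep = 180° − θ = 49.3817°

center=(-13.5546,33.7075) T_A=(-23.8828,22.2896) T_B=(-28.9454,34.1140) sweep=49.3817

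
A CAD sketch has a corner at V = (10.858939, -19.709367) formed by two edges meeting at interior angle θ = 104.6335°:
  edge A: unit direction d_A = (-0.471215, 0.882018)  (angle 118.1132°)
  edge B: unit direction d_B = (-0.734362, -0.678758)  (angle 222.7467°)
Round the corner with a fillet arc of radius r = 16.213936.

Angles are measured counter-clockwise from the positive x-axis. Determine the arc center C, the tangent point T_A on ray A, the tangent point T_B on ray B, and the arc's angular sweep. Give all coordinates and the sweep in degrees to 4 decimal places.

center=(-9.3435,-16.3032) T_A=(4.9574,-8.6630) T_B=(1.6618,-28.2101) sweep=75.3665

bisector direction at 170.4300° = (-0.986083,0.166253)
center distance |VC| = r/sin(θ/2) = 16.213936/sin(52.3167°) = 20.487603
C = V + |VC|·bis = (-9.3435,-16.3032)
T_A = V + ((C−V)·d_A)·d_A = V + 12.5240·d_A = (4.9574,-8.6630)
T_B = V + ((C−V)·d_B)·d_B = V + 12.5240·d_B = (1.6618,-28.2101)
sweep = 180° − θ = 75.3665°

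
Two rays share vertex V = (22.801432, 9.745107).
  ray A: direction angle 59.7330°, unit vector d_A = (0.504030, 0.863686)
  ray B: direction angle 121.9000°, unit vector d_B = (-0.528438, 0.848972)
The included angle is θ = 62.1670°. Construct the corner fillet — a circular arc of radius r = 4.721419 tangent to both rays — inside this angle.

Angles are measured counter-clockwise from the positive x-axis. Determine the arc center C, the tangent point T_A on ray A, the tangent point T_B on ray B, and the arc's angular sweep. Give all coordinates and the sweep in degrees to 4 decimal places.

center=(22.6711,18.8891) T_A=(26.7489,16.5094) T_B=(18.6628,16.3942) sweep=117.8330

bisector direction at 90.8165° = (-0.014250,0.999898)
center distance |VC| = r/sin(θ/2) = 4.721419/sin(31.0835°) = 9.144955
C = V + |VC|·bis = (22.6711,18.8891)
T_A = V + ((C−V)·d_A)·d_A = V + 7.8319·d_A = (26.7489,16.5094)
T_B = V + ((C−V)·d_B)·d_B = V + 7.8319·d_B = (18.6628,16.3942)
sweep = 180° − θ = 117.8330°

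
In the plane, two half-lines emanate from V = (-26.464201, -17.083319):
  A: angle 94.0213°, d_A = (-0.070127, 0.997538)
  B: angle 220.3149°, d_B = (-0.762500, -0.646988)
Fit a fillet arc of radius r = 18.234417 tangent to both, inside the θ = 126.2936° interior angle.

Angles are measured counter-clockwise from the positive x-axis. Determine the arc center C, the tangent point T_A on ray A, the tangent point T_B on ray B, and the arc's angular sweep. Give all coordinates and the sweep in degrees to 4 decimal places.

center=(-45.3012,-9.1527) T_A=(-27.1116,-7.8739) T_B=(-33.5037,-23.0564) sweep=53.7064

bisector direction at 157.1681° = (-0.921647,0.388029)
center distance |VC| = r/sin(θ/2) = 18.234417/sin(63.1468°) = 20.438350
C = V + |VC|·bis = (-45.3012,-9.1527)
T_A = V + ((C−V)·d_A)·d_A = V + 9.2321·d_A = (-27.1116,-7.8739)
T_B = V + ((C−V)·d_B)·d_B = V + 9.2321·d_B = (-33.5037,-23.0564)
sweep = 180° − θ = 53.7064°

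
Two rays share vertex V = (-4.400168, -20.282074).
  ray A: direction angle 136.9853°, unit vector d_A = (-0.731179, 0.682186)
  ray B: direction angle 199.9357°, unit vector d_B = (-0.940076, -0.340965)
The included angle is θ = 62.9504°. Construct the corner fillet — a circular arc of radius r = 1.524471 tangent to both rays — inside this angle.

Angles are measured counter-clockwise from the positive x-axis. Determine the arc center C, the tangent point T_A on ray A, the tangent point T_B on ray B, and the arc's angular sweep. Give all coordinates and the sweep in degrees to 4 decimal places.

center=(-7.2609,-19.6980) T_A=(-6.2209,-18.5833) T_B=(-6.7411,-21.1311) sweep=117.0496

bisector direction at 168.4605° = (-0.979787,0.200043)
center distance |VC| = r/sin(θ/2) = 1.524471/sin(31.4752°) = 2.919718
C = V + |VC|·bis = (-7.2609,-19.6980)
T_A = V + ((C−V)·d_A)·d_A = V + 2.4901·d_A = (-6.2209,-18.5833)
T_B = V + ((C−V)·d_B)·d_B = V + 2.4901·d_B = (-6.7411,-21.1311)
sweep = 180° − θ = 117.0496°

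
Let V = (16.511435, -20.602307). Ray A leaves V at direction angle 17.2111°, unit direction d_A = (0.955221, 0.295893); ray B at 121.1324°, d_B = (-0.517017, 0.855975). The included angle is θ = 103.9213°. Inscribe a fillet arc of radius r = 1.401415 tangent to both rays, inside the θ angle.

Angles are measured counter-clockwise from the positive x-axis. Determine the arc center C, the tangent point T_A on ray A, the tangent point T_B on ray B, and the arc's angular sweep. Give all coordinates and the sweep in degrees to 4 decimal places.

bisector direction at 69.1718° = (0.355568,0.934650)
center distance |VC| = r/sin(θ/2) = 1.401415/sin(51.9607°) = 1.779376
C = V + |VC|·bis = (17.1441,-18.9392)
T_A = V + ((C−V)·d_A)·d_A = V + 1.0965·d_A = (17.5588,-20.2779)
T_B = V + ((C−V)·d_B)·d_B = V + 1.0965·d_B = (15.9445,-19.6638)
sweep = 180° − θ = 76.0787°

center=(17.1441,-18.9392) T_A=(17.5588,-20.2779) T_B=(15.9445,-19.6638) sweep=76.0787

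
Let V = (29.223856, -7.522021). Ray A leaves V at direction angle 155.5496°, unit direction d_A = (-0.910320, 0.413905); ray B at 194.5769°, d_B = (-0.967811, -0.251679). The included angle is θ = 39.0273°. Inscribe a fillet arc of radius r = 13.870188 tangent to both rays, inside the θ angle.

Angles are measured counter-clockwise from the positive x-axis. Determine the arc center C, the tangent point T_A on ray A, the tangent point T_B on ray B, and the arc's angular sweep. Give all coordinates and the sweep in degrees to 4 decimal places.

bisector direction at 175.0632° = (-0.996290,0.086056)
center distance |VC| = r/sin(θ/2) = 13.870188/sin(19.5136°) = 41.523602
C = V + |VC|·bis = (-12.1457,-3.9487)
T_A = V + ((C−V)·d_A)·d_A = V + 39.1386·d_A = (-6.4048,8.6776)
T_B = V + ((C−V)·d_B)·d_B = V + 39.1386·d_B = (-8.6549,-17.3724)
sweep = 180° − θ = 140.9727°

center=(-12.1457,-3.9487) T_A=(-6.4048,8.6776) T_B=(-8.6549,-17.3724) sweep=140.9727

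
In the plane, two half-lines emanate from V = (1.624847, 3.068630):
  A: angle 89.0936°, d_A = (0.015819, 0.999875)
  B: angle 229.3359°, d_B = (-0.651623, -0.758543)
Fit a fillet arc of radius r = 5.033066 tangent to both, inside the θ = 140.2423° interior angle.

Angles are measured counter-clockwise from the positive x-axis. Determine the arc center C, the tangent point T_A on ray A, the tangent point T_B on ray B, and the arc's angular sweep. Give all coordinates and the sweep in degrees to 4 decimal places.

center=(-3.3788,4.9679) T_A=(1.6536,4.8882) T_B=(0.4390,1.6882) sweep=39.7577

bisector direction at 159.2148° = (-0.934917,0.354866)
center distance |VC| = r/sin(θ/2) = 5.033066/sin(70.1212°) = 5.351970
C = V + |VC|·bis = (-3.3788,4.9679)
T_A = V + ((C−V)·d_A)·d_A = V + 1.8198·d_A = (1.6536,4.8882)
T_B = V + ((C−V)·d_B)·d_B = V + 1.8198·d_B = (0.4390,1.6882)
sweep = 180° − θ = 39.7577°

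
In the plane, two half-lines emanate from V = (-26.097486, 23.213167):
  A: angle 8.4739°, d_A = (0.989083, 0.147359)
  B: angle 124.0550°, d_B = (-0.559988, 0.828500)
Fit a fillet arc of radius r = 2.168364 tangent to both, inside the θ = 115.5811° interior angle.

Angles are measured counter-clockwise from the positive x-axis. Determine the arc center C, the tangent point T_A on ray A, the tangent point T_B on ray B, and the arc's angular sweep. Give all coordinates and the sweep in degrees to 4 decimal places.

bisector direction at 66.2644° = (0.402516,0.915413)
center distance |VC| = r/sin(θ/2) = 2.168364/sin(57.7906°) = 2.562759
C = V + |VC|·bis = (-25.0659,25.5592)
T_A = V + ((C−V)·d_A)·d_A = V + 1.3660·d_A = (-24.7464,23.4145)
T_B = V + ((C−V)·d_B)·d_B = V + 1.3660·d_B = (-26.8624,24.3449)
sweep = 180° − θ = 64.4189°

center=(-25.0659,25.5592) T_A=(-24.7464,23.4145) T_B=(-26.8624,24.3449) sweep=64.4189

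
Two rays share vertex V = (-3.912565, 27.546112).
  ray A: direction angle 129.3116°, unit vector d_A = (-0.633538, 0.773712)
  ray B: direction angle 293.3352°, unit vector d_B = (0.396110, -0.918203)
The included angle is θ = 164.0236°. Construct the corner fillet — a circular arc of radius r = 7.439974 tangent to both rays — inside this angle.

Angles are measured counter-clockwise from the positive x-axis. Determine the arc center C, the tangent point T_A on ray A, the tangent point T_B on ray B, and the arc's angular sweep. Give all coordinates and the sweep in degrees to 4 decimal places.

center=(-10.3304,23.6404) T_A=(-4.5740,28.3539) T_B=(-3.4990,26.5875) sweep=15.9764

bisector direction at 211.3234° = (-0.854247,-0.519868)
center distance |VC| = r/sin(θ/2) = 7.439974/sin(82.0118°) = 7.512874
C = V + |VC|·bis = (-10.3304,23.6404)
T_A = V + ((C−V)·d_A)·d_A = V + 1.0441·d_A = (-4.5740,28.3539)
T_B = V + ((C−V)·d_B)·d_B = V + 1.0441·d_B = (-3.4990,26.5875)
sweep = 180° − θ = 15.9764°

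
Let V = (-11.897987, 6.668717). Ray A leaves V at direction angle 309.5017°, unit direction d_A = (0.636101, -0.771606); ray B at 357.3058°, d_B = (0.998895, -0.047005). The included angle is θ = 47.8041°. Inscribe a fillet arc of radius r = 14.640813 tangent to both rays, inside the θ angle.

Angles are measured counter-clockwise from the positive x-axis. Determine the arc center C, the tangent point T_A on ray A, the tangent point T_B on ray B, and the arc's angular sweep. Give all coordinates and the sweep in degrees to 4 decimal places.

bisector direction at 333.4038° = (0.894184,-0.447701)
center distance |VC| = r/sin(θ/2) = 14.640813/sin(23.9020°) = 36.134604
C = V + |VC|·bis = (20.4130,-9.5088)
T_A = V + ((C−V)·d_A)·d_A = V + 33.0357·d_A = (9.1160,-18.8218)
T_B = V + ((C−V)·d_B)·d_B = V + 33.0357·d_B = (21.1012,5.1159)
sweep = 180° − θ = 132.1959°

center=(20.4130,-9.5088) T_A=(9.1160,-18.8218) T_B=(21.1012,5.1159) sweep=132.1959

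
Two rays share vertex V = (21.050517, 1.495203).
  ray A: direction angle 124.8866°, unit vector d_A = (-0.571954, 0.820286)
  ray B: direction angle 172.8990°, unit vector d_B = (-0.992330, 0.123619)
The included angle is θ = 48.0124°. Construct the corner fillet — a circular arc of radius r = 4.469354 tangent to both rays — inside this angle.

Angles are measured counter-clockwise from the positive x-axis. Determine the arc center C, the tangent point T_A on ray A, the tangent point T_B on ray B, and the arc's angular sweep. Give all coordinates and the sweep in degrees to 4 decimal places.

bisector direction at 148.8928° = (-0.856202,0.516641)
center distance |VC| = r/sin(θ/2) = 4.469354/sin(24.0062°) = 10.985654
C = V + |VC|·bis = (11.6446,7.1708)
T_A = V + ((C−V)·d_A)·d_A = V + 10.0354·d_A = (15.3107,9.7271)
T_B = V + ((C−V)·d_B)·d_B = V + 10.0354·d_B = (11.0921,2.7358)
sweep = 180° − θ = 131.9876°

center=(11.6446,7.1708) T_A=(15.3107,9.7271) T_B=(11.0921,2.7358) sweep=131.9876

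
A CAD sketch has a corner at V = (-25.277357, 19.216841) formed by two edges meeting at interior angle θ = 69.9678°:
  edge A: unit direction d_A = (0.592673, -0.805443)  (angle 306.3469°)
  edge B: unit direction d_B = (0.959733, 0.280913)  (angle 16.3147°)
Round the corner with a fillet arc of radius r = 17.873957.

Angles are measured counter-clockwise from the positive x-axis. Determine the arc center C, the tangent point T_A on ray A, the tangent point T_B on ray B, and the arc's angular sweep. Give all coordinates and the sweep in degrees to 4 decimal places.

bisector direction at 341.3308° = (0.947382,-0.320104)
center distance |VC| = r/sin(θ/2) = 17.873957/sin(34.9839°) = 31.174805
C = V + |VC|·bis = (4.2571,9.2377)
T_A = V + ((C−V)·d_A)·d_A = V + 25.5419·d_A = (-10.1394,-1.3557)
T_B = V + ((C−V)·d_B)·d_B = V + 25.5419·d_B = (-0.7639,26.3919)
sweep = 180° − θ = 110.0322°

center=(4.2571,9.2377) T_A=(-10.1394,-1.3557) T_B=(-0.7639,26.3919) sweep=110.0322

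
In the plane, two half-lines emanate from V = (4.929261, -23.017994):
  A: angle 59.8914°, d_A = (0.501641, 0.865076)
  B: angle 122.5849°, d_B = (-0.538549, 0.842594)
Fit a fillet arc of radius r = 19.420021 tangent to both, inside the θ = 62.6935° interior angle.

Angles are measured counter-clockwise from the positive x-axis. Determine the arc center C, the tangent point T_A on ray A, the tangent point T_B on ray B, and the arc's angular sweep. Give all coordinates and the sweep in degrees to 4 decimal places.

center=(4.1226,14.3040) T_A=(20.9224,4.5621) T_B=(-12.2406,3.8453) sweep=117.3065

bisector direction at 91.2382° = (-0.021608,0.999767)
center distance |VC| = r/sin(θ/2) = 19.420021/sin(31.3468°) = 37.330679
C = V + |VC|·bis = (4.1226,14.3040)
T_A = V + ((C−V)·d_A)·d_A = V + 31.8817·d_A = (20.9224,4.5621)
T_B = V + ((C−V)·d_B)·d_B = V + 31.8817·d_B = (-12.2406,3.8453)
sweep = 180° − θ = 117.3065°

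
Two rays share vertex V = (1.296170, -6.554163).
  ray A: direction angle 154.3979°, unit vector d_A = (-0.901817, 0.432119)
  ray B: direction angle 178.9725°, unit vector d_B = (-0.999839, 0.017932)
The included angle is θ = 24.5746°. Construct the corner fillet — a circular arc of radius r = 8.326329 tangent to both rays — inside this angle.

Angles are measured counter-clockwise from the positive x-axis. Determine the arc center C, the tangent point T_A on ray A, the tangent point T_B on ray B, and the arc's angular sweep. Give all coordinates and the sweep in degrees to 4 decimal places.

center=(-36.7771,2.4564) T_A=(-33.1791,9.9652) T_B=(-36.9264,-5.8686) sweep=155.4254

bisector direction at 166.6852° = (-0.973119,0.230301)
center distance |VC| = r/sin(θ/2) = 8.326329/sin(12.2873°) = 39.124946
C = V + |VC|·bis = (-36.7771,2.4564)
T_A = V + ((C−V)·d_A)·d_A = V + 38.2287·d_A = (-33.1791,9.9652)
T_B = V + ((C−V)·d_B)·d_B = V + 38.2287·d_B = (-36.9264,-5.8686)
sweep = 180° − θ = 155.4254°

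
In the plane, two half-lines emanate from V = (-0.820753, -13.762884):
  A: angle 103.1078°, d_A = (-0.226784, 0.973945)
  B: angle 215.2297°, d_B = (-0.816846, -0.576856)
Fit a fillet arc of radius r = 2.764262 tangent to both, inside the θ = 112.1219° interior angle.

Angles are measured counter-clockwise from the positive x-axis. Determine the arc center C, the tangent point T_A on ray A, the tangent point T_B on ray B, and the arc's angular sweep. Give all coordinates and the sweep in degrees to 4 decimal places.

center=(-3.9349,-12.5780) T_A=(-1.2426,-11.9511) T_B=(-2.3403,-14.8360) sweep=67.8781

bisector direction at 159.1688° = (-0.934632,0.355617)
center distance |VC| = r/sin(θ/2) = 2.764262/sin(56.0609°) = 3.331914
C = V + |VC|·bis = (-3.9349,-12.5780)
T_A = V + ((C−V)·d_A)·d_A = V + 1.8602·d_A = (-1.2426,-11.9511)
T_B = V + ((C−V)·d_B)·d_B = V + 1.8602·d_B = (-2.3403,-14.8360)
sweep = 180° − θ = 67.8781°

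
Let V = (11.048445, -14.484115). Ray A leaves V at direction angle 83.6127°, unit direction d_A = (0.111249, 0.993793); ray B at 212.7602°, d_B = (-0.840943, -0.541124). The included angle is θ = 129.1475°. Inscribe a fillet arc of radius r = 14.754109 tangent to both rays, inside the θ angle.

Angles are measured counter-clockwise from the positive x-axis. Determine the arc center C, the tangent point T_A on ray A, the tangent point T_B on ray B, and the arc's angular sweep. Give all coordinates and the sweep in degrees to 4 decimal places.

center=(-2.8338,-5.8722) T_A=(11.8287,-7.5136) T_B=(5.1500,-18.2796) sweep=50.8525

bisector direction at 148.1865° = (-0.849768,0.527157)
center distance |VC| = r/sin(θ/2) = 14.754109/sin(64.5738°) = 16.336482
C = V + |VC|·bis = (-2.8338,-5.8722)
T_A = V + ((C−V)·d_A)·d_A = V + 7.0141·d_A = (11.8287,-7.5136)
T_B = V + ((C−V)·d_B)·d_B = V + 7.0141·d_B = (5.1500,-18.2796)
sweep = 180° − θ = 50.8525°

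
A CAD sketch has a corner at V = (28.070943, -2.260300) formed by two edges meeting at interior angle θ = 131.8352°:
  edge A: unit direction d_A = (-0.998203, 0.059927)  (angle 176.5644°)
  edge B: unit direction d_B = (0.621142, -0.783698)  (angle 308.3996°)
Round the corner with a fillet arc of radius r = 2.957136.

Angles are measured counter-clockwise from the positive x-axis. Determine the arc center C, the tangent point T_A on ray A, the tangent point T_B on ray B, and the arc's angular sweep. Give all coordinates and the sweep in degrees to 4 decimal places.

center=(26.5744,-5.1329) T_A=(26.7516,-2.1811) T_B=(28.8919,-3.2961) sweep=48.1648

bisector direction at 242.4820° = (-0.462027,-0.886866)
center distance |VC| = r/sin(θ/2) = 2.957136/sin(65.9176°) = 3.239066
C = V + |VC|·bis = (26.5744,-5.1329)
T_A = V + ((C−V)·d_A)·d_A = V + 1.3217·d_A = (26.7516,-2.1811)
T_B = V + ((C−V)·d_B)·d_B = V + 1.3217·d_B = (28.8919,-3.2961)
sweep = 180° − θ = 48.1648°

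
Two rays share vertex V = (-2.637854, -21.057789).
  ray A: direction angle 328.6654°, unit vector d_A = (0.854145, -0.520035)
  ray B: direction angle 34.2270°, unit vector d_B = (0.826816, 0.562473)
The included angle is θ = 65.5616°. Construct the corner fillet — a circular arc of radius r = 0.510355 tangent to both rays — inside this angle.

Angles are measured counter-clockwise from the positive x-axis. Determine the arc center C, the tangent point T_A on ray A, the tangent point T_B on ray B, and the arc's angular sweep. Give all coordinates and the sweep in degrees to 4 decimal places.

center=(-1.6955,-21.0340) T_A=(-1.9609,-21.4699) T_B=(-1.9826,-20.6120) sweep=114.4384

bisector direction at 1.4462° = (0.999681,0.025238)
center distance |VC| = r/sin(θ/2) = 0.510355/sin(32.7808°) = 0.942612
C = V + |VC|·bis = (-1.6955,-21.0340)
T_A = V + ((C−V)·d_A)·d_A = V + 0.7925·d_A = (-1.9609,-21.4699)
T_B = V + ((C−V)·d_B)·d_B = V + 0.7925·d_B = (-1.9826,-20.6120)
sweep = 180° − θ = 114.4384°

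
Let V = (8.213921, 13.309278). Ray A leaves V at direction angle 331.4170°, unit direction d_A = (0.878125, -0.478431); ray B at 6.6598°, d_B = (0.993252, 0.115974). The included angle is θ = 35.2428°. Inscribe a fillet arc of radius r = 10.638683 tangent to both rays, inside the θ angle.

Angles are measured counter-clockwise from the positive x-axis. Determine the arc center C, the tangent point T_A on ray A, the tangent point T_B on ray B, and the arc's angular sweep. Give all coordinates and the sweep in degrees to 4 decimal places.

center=(42.7157,6.6268) T_A=(37.6258,-2.7153) T_B=(41.4819,17.1937) sweep=144.7572

bisector direction at 349.0384° = (0.981755,-0.190151)
center distance |VC| = r/sin(θ/2) = 10.638683/sin(17.6214°) = 35.142958
C = V + |VC|·bis = (42.7157,6.6268)
T_A = V + ((C−V)·d_A)·d_A = V + 33.4940·d_A = (37.6258,-2.7153)
T_B = V + ((C−V)·d_B)·d_B = V + 33.4940·d_B = (41.4819,17.1937)
sweep = 180° − θ = 144.7572°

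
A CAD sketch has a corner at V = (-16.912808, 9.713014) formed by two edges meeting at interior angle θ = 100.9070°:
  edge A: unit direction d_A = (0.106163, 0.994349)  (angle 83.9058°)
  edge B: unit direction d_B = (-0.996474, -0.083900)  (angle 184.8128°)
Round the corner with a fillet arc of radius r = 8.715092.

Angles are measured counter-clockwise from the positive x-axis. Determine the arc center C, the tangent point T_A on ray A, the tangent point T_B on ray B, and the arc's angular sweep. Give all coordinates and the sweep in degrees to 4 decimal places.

bisector direction at 134.3593° = (-0.699156,0.714970)
center distance |VC| = r/sin(θ/2) = 8.715092/sin(50.4535°) = 11.302037
C = V + |VC|·bis = (-24.8147,17.7936)
T_A = V + ((C−V)·d_A)·d_A = V + 7.1961·d_A = (-16.1489,16.8684)
T_B = V + ((C−V)·d_B)·d_B = V + 7.1961·d_B = (-24.0835,9.1093)
sweep = 180° − θ = 79.0930°

center=(-24.8147,17.7936) T_A=(-16.1489,16.8684) T_B=(-24.0835,9.1093) sweep=79.0930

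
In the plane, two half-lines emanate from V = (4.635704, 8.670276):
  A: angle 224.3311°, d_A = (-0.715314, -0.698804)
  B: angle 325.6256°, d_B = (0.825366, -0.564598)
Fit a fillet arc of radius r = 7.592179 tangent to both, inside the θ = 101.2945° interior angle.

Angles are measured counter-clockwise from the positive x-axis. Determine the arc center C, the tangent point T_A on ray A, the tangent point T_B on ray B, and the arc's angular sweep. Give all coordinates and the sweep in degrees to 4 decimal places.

center=(5.4877,-1.1111) T_A=(0.1823,4.3197) T_B=(9.7743,5.1552) sweep=78.7055

bisector direction at 274.9783° = (0.086779,-0.996228)
center distance |VC| = r/sin(θ/2) = 7.592179/sin(50.6472°) = 9.818445
C = V + |VC|·bis = (5.4877,-1.1111)
T_A = V + ((C−V)·d_A)·d_A = V + 6.2258·d_A = (0.1823,4.3197)
T_B = V + ((C−V)·d_B)·d_B = V + 6.2258·d_B = (9.7743,5.1552)
sweep = 180° − θ = 78.7055°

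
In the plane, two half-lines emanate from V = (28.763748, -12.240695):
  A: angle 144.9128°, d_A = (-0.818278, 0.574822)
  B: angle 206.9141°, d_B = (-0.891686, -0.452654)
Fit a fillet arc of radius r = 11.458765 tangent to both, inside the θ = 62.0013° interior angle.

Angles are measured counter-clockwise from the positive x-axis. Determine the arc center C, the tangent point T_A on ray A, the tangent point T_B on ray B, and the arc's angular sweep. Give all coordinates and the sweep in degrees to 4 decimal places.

bisector direction at 175.9135° = (-0.997458,0.071263)
center distance |VC| = r/sin(θ/2) = 11.458765/sin(31.0007°) = 22.247964
C = V + |VC|·bis = (6.5723,-10.6552)
T_A = V + ((C−V)·d_A)·d_A = V + 19.0701·d_A = (13.1591,-1.2788)
T_B = V + ((C−V)·d_B)·d_B = V + 19.0701·d_B = (11.7592,-20.8729)
sweep = 180° − θ = 117.9987°

center=(6.5723,-10.6552) T_A=(13.1591,-1.2788) T_B=(11.7592,-20.8729) sweep=117.9987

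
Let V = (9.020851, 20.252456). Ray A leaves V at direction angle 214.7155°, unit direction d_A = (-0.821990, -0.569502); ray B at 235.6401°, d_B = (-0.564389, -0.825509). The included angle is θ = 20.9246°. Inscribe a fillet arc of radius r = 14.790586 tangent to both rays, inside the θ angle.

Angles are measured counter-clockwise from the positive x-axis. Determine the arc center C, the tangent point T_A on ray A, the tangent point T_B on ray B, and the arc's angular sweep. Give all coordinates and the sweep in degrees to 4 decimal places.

center=(-48.3948,-37.5206) T_A=(-56.8180,-25.3629) T_B=(-36.1850,-45.8683) sweep=159.0754

bisector direction at 225.1778° = (-0.704909,-0.709298)
center distance |VC| = r/sin(θ/2) = 14.790586/sin(10.4623°) = 81.451109
C = V + |VC|·bis = (-48.3948,-37.5206)
T_A = V + ((C−V)·d_A)·d_A = V + 80.0970·d_A = (-56.8180,-25.3629)
T_B = V + ((C−V)·d_B)·d_B = V + 80.0970·d_B = (-36.1850,-45.8683)
sweep = 180° − θ = 159.0754°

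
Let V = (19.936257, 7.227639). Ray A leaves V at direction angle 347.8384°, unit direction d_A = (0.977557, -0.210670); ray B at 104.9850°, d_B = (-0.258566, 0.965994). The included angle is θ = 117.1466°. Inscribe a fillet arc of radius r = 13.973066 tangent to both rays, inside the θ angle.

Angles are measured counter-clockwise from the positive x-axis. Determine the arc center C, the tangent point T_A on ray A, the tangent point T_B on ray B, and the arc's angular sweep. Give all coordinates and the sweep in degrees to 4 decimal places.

center=(31.2265,19.0884) T_A=(28.2828,5.4289) T_B=(17.7286,15.4754) sweep=62.8534

bisector direction at 46.4117° = (0.689472,0.724313)
center distance |VC| = r/sin(θ/2) = 13.973066/sin(58.5733°) = 16.375175
C = V + |VC|·bis = (31.2265,19.0884)
T_A = V + ((C−V)·d_A)·d_A = V + 8.5381·d_A = (28.2828,5.4289)
T_B = V + ((C−V)·d_B)·d_B = V + 8.5381·d_B = (17.7286,15.4754)
sweep = 180° − θ = 62.8534°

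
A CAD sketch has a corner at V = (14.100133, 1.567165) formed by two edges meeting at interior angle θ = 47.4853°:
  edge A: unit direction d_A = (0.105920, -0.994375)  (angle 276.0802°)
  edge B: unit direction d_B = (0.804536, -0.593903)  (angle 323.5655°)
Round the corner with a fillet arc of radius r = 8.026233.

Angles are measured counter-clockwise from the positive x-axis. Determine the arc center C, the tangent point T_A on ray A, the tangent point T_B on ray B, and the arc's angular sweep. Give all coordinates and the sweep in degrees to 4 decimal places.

center=(24.0140,-15.7274) T_A=(16.0329,-16.5775) T_B=(28.7808,-9.2700) sweep=132.5147

bisector direction at 299.8229° = (0.497320,-0.867567)
center distance |VC| = r/sin(θ/2) = 8.026233/sin(23.7427°) = 19.934549
C = V + |VC|·bis = (24.0140,-15.7274)
T_A = V + ((C−V)·d_A)·d_A = V + 18.2474·d_A = (16.0329,-16.5775)
T_B = V + ((C−V)·d_B)·d_B = V + 18.2474·d_B = (28.7808,-9.2700)
sweep = 180° − θ = 132.5147°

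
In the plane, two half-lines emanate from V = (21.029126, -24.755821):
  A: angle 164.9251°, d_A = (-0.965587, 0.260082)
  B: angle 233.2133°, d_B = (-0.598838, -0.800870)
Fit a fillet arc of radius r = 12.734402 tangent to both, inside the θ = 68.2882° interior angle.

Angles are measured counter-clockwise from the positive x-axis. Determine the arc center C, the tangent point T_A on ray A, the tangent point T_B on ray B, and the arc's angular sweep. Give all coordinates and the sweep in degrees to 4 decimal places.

center=(-0.4141,-32.1683) T_A=(2.8978,-19.8721) T_B=(9.7845,-39.7942) sweep=111.7118

bisector direction at 199.0692° = (-0.945125,-0.326710)
center distance |VC| = r/sin(θ/2) = 12.734402/sin(34.1441°) = 22.688299
C = V + |VC|·bis = (-0.4141,-32.1683)
T_A = V + ((C−V)·d_A)·d_A = V + 18.7775·d_A = (2.8978,-19.8721)
T_B = V + ((C−V)·d_B)·d_B = V + 18.7775·d_B = (9.7845,-39.7942)
sweep = 180° − θ = 111.7118°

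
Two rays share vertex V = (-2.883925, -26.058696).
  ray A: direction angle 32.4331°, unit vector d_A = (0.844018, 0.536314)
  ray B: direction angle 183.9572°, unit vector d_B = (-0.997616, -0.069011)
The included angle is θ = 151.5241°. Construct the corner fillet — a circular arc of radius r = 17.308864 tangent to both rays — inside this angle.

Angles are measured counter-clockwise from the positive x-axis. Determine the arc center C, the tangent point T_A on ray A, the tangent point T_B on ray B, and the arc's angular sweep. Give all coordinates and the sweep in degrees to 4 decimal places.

center=(-8.4600,-9.0942) T_A=(0.8230,-23.7032) T_B=(-7.2655,-26.3618) sweep=28.4759

bisector direction at 108.1952° = (-0.312255,0.949998)
center distance |VC| = r/sin(θ/2) = 17.308864/sin(75.7621°) = 17.857396
C = V + |VC|·bis = (-8.4600,-9.0942)
T_A = V + ((C−V)·d_A)·d_A = V + 4.3920·d_A = (0.8230,-23.7032)
T_B = V + ((C−V)·d_B)·d_B = V + 4.3920·d_B = (-7.2655,-26.3618)
sweep = 180° − θ = 28.4759°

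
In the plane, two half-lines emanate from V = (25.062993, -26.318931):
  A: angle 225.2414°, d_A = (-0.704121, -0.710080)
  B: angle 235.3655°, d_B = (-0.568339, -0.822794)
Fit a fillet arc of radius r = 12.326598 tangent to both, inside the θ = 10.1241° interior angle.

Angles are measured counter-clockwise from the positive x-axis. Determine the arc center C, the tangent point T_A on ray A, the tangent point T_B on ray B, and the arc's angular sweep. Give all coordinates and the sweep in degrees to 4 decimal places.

bisector direction at 230.3034° = (-0.638721,-0.769438)
center distance |VC| = r/sin(θ/2) = 12.326598/sin(5.0621°) = 139.702627
C = V + |VC|·bis = (-64.1681,-133.8114)
T_A = V + ((C−V)·d_A)·d_A = V + 139.1577·d_A = (-72.9209,-125.1320)
T_B = V + ((C−V)·d_B)·d_B = V + 139.1577·d_B = (-54.0258,-140.8171)
sweep = 180° − θ = 169.8759°

center=(-64.1681,-133.8114) T_A=(-72.9209,-125.1320) T_B=(-54.0258,-140.8171) sweep=169.8759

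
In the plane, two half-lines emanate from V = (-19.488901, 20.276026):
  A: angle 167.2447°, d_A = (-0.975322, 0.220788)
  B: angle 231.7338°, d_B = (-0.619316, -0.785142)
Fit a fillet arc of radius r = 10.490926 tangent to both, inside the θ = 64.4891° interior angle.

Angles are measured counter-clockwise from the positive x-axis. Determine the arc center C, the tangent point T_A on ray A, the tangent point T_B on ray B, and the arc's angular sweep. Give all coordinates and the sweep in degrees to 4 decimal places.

center=(-38.0254,13.7158) T_A=(-35.7091,23.9479) T_B=(-29.7885,7.2186) sweep=115.5109

bisector direction at 199.4892° = (-0.942704,-0.333630)
center distance |VC| = r/sin(θ/2) = 10.490926/sin(32.2445°) = 19.663086
C = V + |VC|·bis = (-38.0254,13.7158)
T_A = V + ((C−V)·d_A)·d_A = V + 16.6306·d_A = (-35.7091,23.9479)
T_B = V + ((C−V)·d_B)·d_B = V + 16.6306·d_B = (-29.7885,7.2186)
sweep = 180° − θ = 115.5109°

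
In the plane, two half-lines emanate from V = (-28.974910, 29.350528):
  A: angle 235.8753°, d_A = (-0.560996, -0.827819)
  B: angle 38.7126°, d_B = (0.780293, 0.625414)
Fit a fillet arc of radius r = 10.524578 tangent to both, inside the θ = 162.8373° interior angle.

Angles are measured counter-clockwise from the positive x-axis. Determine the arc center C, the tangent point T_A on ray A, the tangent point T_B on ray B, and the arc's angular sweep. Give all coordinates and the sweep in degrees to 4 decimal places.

center=(-21.1534,22.1316) T_A=(-29.8659,28.0358) T_B=(-27.7357,30.3438) sweep=17.1627

bisector direction at 317.2940° = (0.734843,-0.678237)
center distance |VC| = r/sin(θ/2) = 10.524578/sin(81.4186°) = 10.643735
C = V + |VC|·bis = (-21.1534,22.1316)
T_A = V + ((C−V)·d_A)·d_A = V + 1.5882·d_A = (-29.8659,28.0358)
T_B = V + ((C−V)·d_B)·d_B = V + 1.5882·d_B = (-27.7357,30.3438)
sweep = 180° − θ = 17.1627°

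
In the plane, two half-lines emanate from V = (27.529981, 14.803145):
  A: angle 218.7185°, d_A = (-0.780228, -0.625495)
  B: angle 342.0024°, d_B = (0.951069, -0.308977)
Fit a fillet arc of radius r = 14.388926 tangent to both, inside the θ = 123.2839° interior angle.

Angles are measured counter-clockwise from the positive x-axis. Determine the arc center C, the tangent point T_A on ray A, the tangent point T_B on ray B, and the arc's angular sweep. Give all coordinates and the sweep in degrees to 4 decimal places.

bisector direction at 280.3605° = (0.179840,-0.983696)
center distance |VC| = r/sin(θ/2) = 14.388926/sin(61.6420°) = 16.351116
C = V + |VC|·bis = (30.4706,-1.2814)
T_A = V + ((C−V)·d_A)·d_A = V + 7.7665·d_A = (21.4704,9.9453)
T_B = V + ((C−V)·d_B)·d_B = V + 7.7665·d_B = (34.9164,12.4035)
sweep = 180° − θ = 56.7161°

center=(30.4706,-1.2814) T_A=(21.4704,9.9453) T_B=(34.9164,12.4035) sweep=56.7161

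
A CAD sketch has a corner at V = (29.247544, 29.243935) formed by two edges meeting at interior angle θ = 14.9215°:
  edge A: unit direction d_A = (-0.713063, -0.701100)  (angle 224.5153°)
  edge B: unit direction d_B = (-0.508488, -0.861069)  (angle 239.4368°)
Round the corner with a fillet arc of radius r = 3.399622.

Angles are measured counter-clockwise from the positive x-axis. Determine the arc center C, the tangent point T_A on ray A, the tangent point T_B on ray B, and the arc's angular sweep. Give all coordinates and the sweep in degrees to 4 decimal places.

bisector direction at 231.9760° = (-0.615991,-0.787753)
center distance |VC| = r/sin(θ/2) = 3.399622/sin(7.4607°) = 26.181756
C = V + |VC|·bis = (13.1198,8.6192)
T_A = V + ((C−V)·d_A)·d_A = V + 25.9601·d_A = (10.7363,11.0433)
T_B = V + ((C−V)·d_B)·d_B = V + 25.9601·d_B = (16.0471,6.8905)
sweep = 180° − θ = 165.0785°

center=(13.1198,8.6192) T_A=(10.7363,11.0433) T_B=(16.0471,6.8905) sweep=165.0785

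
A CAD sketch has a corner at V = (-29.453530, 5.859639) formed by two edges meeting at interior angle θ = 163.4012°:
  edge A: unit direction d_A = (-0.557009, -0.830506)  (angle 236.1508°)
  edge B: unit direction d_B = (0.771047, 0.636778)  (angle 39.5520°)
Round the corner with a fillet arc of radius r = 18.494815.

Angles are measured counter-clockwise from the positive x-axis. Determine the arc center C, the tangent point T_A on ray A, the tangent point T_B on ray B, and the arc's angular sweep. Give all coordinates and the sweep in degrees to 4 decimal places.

center=(-15.5962,-6.6828) T_A=(-30.9563,3.6190) T_B=(-27.3733,7.5776) sweep=16.5988

bisector direction at 317.8514° = (0.741407,-0.671056)
center distance |VC| = r/sin(θ/2) = 18.494815/sin(81.7006°) = 18.690556
C = V + |VC|·bis = (-15.5962,-6.6828)
T_A = V + ((C−V)·d_A)·d_A = V + 2.6979·d_A = (-30.9563,3.6190)
T_B = V + ((C−V)·d_B)·d_B = V + 2.6979·d_B = (-27.3733,7.5776)
sweep = 180° − θ = 16.5988°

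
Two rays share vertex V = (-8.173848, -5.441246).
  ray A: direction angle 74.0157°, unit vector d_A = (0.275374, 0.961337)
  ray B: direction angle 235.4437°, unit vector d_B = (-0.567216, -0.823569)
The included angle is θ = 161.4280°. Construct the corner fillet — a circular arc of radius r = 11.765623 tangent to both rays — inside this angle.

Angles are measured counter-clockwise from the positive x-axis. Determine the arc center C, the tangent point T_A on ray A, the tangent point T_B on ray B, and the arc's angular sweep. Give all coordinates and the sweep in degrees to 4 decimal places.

bisector direction at 154.7297° = (-0.904304,0.426889)
center distance |VC| = r/sin(θ/2) = 11.765623/sin(80.7140°) = 11.921857
C = V + |VC|·bis = (-18.9548,-0.3519)
T_A = V + ((C−V)·d_A)·d_A = V + 1.9237·d_A = (-7.6441,-3.5919)
T_B = V + ((C−V)·d_B)·d_B = V + 1.9237·d_B = (-9.2650,-7.0256)
sweep = 180° − θ = 18.5720°

center=(-18.9548,-0.3519) T_A=(-7.6441,-3.5919) T_B=(-9.2650,-7.0256) sweep=18.5720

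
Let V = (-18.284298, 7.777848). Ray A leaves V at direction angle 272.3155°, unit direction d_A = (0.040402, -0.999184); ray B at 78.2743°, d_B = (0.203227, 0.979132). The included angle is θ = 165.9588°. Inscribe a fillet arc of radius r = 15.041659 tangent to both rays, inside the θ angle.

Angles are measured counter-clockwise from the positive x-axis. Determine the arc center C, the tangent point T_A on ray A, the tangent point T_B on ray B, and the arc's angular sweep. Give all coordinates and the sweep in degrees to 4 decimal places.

bisector direction at 355.2949° = (0.996630,-0.082027)
center distance |VC| = r/sin(θ/2) = 15.041659/sin(82.9794°) = 15.155289
C = V + |VC|·bis = (-3.1801,6.5347)
T_A = V + ((C−V)·d_A)·d_A = V + 1.8524·d_A = (-18.2095,5.9270)
T_B = V + ((C−V)·d_B)·d_B = V + 1.8524·d_B = (-17.9078,9.5916)
sweep = 180° − θ = 14.0412°

center=(-3.1801,6.5347) T_A=(-18.2095,5.9270) T_B=(-17.9078,9.5916) sweep=14.0412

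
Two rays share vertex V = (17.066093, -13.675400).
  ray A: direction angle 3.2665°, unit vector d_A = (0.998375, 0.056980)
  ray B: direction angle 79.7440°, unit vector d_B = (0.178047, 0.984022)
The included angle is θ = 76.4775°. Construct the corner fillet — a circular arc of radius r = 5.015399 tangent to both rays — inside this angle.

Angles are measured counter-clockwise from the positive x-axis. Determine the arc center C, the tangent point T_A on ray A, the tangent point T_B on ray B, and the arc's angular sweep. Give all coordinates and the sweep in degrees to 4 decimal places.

center=(23.1345,-8.3055) T_A=(23.4203,-13.3127) T_B=(18.1993,-7.4125) sweep=103.5225

bisector direction at 41.5053° = (0.748895,0.662689)
center distance |VC| = r/sin(θ/2) = 5.015399/sin(38.2388°) = 8.103210
C = V + |VC|·bis = (23.1345,-8.3055)
T_A = V + ((C−V)·d_A)·d_A = V + 6.3646·d_A = (23.4203,-13.3127)
T_B = V + ((C−V)·d_B)·d_B = V + 6.3646·d_B = (18.1993,-7.4125)
sweep = 180° − θ = 103.5225°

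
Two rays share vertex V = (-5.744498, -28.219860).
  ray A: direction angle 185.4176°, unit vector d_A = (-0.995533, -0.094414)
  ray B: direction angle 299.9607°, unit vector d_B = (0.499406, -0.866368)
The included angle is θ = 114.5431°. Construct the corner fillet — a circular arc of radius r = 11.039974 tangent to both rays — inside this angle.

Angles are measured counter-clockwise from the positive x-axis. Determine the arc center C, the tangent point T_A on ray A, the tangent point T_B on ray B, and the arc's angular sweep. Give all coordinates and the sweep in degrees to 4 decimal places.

bisector direction at 242.6891° = (-0.458818,-0.888530)
center distance |VC| = r/sin(θ/2) = 11.039974/sin(57.2715°) = 13.123416
C = V + |VC|·bis = (-11.7658,-39.8804)
T_A = V + ((C−V)·d_A)·d_A = V + 7.0953·d_A = (-12.8081,-28.8898)
T_B = V + ((C−V)·d_B)·d_B = V + 7.0953·d_B = (-2.2011,-34.3670)
sweep = 180° − θ = 65.4569°

center=(-11.7658,-39.8804) T_A=(-12.8081,-28.8898) T_B=(-2.2011,-34.3670) sweep=65.4569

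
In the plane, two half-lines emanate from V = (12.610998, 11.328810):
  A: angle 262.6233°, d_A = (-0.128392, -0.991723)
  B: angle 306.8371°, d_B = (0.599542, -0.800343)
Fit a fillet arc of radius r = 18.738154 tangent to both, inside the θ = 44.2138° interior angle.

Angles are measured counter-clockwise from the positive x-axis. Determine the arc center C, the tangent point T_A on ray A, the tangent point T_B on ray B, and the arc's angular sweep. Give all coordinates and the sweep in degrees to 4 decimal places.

center=(25.2713,-36.8258) T_A=(6.6882,-34.4200) T_B=(40.2682,-25.5915) sweep=135.7862

bisector direction at 284.7302° = (0.254268,-0.967134)
center distance |VC| = r/sin(θ/2) = 18.738154/sin(22.1069°) = 49.791043
C = V + |VC|·bis = (25.2713,-36.8258)
T_A = V + ((C−V)·d_A)·d_A = V + 46.1306·d_A = (6.6882,-34.4200)
T_B = V + ((C−V)·d_B)·d_B = V + 46.1306·d_B = (40.2682,-25.5915)
sweep = 180° − θ = 135.7862°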